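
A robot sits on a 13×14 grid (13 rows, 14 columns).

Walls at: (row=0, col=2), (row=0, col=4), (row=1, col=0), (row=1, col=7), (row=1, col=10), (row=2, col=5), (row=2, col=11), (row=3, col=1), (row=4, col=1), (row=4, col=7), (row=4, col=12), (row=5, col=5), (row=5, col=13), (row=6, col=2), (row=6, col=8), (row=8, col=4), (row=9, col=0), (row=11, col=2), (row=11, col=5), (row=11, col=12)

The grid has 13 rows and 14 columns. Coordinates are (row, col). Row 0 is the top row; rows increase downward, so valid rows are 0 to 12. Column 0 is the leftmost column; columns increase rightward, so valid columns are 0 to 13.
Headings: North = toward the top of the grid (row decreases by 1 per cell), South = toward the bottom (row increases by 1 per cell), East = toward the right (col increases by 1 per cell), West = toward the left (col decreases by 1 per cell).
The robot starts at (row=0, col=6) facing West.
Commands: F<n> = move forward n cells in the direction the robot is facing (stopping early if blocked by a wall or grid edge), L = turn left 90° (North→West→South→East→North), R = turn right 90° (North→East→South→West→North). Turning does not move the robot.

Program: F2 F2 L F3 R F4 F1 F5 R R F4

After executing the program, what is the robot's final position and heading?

Start: (row=0, col=6), facing West
  F2: move forward 1/2 (blocked), now at (row=0, col=5)
  F2: move forward 0/2 (blocked), now at (row=0, col=5)
  L: turn left, now facing South
  F3: move forward 1/3 (blocked), now at (row=1, col=5)
  R: turn right, now facing West
  F4: move forward 4, now at (row=1, col=1)
  F1: move forward 0/1 (blocked), now at (row=1, col=1)
  F5: move forward 0/5 (blocked), now at (row=1, col=1)
  R: turn right, now facing North
  R: turn right, now facing East
  F4: move forward 4, now at (row=1, col=5)
Final: (row=1, col=5), facing East

Answer: Final position: (row=1, col=5), facing East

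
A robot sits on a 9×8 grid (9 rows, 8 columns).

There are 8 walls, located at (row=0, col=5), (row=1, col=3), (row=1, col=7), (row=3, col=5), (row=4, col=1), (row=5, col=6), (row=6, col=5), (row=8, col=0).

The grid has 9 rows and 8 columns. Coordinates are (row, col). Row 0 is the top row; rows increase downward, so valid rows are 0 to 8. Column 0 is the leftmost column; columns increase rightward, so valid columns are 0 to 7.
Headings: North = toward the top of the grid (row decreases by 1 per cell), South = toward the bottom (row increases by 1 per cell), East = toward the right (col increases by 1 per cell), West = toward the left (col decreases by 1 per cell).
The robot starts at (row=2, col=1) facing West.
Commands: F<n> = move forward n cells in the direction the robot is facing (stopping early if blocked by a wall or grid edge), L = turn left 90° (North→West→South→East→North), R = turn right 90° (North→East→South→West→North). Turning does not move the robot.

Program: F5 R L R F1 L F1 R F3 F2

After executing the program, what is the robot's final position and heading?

Answer: Final position: (row=0, col=0), facing North

Derivation:
Start: (row=2, col=1), facing West
  F5: move forward 1/5 (blocked), now at (row=2, col=0)
  R: turn right, now facing North
  L: turn left, now facing West
  R: turn right, now facing North
  F1: move forward 1, now at (row=1, col=0)
  L: turn left, now facing West
  F1: move forward 0/1 (blocked), now at (row=1, col=0)
  R: turn right, now facing North
  F3: move forward 1/3 (blocked), now at (row=0, col=0)
  F2: move forward 0/2 (blocked), now at (row=0, col=0)
Final: (row=0, col=0), facing North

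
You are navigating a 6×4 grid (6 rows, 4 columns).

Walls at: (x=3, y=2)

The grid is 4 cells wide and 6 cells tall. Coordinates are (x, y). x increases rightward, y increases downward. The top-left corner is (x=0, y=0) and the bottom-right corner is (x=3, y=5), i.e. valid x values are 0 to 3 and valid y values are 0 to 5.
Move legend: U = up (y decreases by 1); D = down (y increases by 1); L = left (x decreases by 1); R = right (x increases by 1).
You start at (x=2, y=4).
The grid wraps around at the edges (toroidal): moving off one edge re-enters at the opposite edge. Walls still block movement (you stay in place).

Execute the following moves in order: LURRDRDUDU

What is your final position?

Start: (x=2, y=4)
  L (left): (x=2, y=4) -> (x=1, y=4)
  U (up): (x=1, y=4) -> (x=1, y=3)
  R (right): (x=1, y=3) -> (x=2, y=3)
  R (right): (x=2, y=3) -> (x=3, y=3)
  D (down): (x=3, y=3) -> (x=3, y=4)
  R (right): (x=3, y=4) -> (x=0, y=4)
  D (down): (x=0, y=4) -> (x=0, y=5)
  U (up): (x=0, y=5) -> (x=0, y=4)
  D (down): (x=0, y=4) -> (x=0, y=5)
  U (up): (x=0, y=5) -> (x=0, y=4)
Final: (x=0, y=4)

Answer: Final position: (x=0, y=4)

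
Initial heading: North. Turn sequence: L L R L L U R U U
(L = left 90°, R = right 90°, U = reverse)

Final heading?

Answer: Final heading: North

Derivation:
Start: North
  L (left (90° counter-clockwise)) -> West
  L (left (90° counter-clockwise)) -> South
  R (right (90° clockwise)) -> West
  L (left (90° counter-clockwise)) -> South
  L (left (90° counter-clockwise)) -> East
  U (U-turn (180°)) -> West
  R (right (90° clockwise)) -> North
  U (U-turn (180°)) -> South
  U (U-turn (180°)) -> North
Final: North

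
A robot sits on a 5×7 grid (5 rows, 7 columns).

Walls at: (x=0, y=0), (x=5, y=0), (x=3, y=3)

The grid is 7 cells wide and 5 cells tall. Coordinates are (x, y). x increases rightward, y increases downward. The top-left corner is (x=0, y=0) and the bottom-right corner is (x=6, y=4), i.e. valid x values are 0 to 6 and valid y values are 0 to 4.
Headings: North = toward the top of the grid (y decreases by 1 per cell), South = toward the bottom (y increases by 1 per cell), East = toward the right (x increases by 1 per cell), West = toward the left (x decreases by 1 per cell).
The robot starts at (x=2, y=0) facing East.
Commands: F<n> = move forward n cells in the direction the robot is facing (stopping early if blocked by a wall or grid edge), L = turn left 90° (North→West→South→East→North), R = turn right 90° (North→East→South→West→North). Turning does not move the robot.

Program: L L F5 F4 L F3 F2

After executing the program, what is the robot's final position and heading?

Answer: Final position: (x=1, y=4), facing South

Derivation:
Start: (x=2, y=0), facing East
  L: turn left, now facing North
  L: turn left, now facing West
  F5: move forward 1/5 (blocked), now at (x=1, y=0)
  F4: move forward 0/4 (blocked), now at (x=1, y=0)
  L: turn left, now facing South
  F3: move forward 3, now at (x=1, y=3)
  F2: move forward 1/2 (blocked), now at (x=1, y=4)
Final: (x=1, y=4), facing South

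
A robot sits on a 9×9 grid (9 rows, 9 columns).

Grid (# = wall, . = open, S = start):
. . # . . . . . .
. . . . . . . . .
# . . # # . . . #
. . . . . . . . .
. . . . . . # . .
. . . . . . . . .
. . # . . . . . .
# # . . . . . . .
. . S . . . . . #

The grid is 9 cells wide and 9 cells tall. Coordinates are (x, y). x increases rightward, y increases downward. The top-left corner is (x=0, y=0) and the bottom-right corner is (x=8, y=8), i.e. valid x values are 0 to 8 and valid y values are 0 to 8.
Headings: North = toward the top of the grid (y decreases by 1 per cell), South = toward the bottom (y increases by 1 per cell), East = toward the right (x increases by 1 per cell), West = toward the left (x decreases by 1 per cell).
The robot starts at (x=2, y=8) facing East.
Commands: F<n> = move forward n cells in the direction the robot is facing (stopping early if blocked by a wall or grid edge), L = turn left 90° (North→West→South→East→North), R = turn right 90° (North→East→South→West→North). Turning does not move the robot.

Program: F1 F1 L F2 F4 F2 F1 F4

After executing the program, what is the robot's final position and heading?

Answer: Final position: (x=4, y=3), facing North

Derivation:
Start: (x=2, y=8), facing East
  F1: move forward 1, now at (x=3, y=8)
  F1: move forward 1, now at (x=4, y=8)
  L: turn left, now facing North
  F2: move forward 2, now at (x=4, y=6)
  F4: move forward 3/4 (blocked), now at (x=4, y=3)
  F2: move forward 0/2 (blocked), now at (x=4, y=3)
  F1: move forward 0/1 (blocked), now at (x=4, y=3)
  F4: move forward 0/4 (blocked), now at (x=4, y=3)
Final: (x=4, y=3), facing North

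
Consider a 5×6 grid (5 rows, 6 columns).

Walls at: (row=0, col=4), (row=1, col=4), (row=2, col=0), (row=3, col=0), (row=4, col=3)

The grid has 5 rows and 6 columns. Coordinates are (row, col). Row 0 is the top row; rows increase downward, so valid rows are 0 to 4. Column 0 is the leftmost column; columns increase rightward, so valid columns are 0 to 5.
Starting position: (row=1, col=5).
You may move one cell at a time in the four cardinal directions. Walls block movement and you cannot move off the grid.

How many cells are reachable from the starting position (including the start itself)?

BFS flood-fill from (row=1, col=5):
  Distance 0: (row=1, col=5)
  Distance 1: (row=0, col=5), (row=2, col=5)
  Distance 2: (row=2, col=4), (row=3, col=5)
  Distance 3: (row=2, col=3), (row=3, col=4), (row=4, col=5)
  Distance 4: (row=1, col=3), (row=2, col=2), (row=3, col=3), (row=4, col=4)
  Distance 5: (row=0, col=3), (row=1, col=2), (row=2, col=1), (row=3, col=2)
  Distance 6: (row=0, col=2), (row=1, col=1), (row=3, col=1), (row=4, col=2)
  Distance 7: (row=0, col=1), (row=1, col=0), (row=4, col=1)
  Distance 8: (row=0, col=0), (row=4, col=0)
Total reachable: 25 (grid has 25 open cells total)

Answer: Reachable cells: 25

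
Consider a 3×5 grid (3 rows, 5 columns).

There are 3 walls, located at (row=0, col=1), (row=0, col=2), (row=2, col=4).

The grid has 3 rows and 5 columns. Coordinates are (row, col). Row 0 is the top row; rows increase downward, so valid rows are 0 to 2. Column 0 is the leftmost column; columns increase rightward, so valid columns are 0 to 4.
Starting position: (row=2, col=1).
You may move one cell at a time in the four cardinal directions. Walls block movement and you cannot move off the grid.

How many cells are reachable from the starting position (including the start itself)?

Answer: Reachable cells: 12

Derivation:
BFS flood-fill from (row=2, col=1):
  Distance 0: (row=2, col=1)
  Distance 1: (row=1, col=1), (row=2, col=0), (row=2, col=2)
  Distance 2: (row=1, col=0), (row=1, col=2), (row=2, col=3)
  Distance 3: (row=0, col=0), (row=1, col=3)
  Distance 4: (row=0, col=3), (row=1, col=4)
  Distance 5: (row=0, col=4)
Total reachable: 12 (grid has 12 open cells total)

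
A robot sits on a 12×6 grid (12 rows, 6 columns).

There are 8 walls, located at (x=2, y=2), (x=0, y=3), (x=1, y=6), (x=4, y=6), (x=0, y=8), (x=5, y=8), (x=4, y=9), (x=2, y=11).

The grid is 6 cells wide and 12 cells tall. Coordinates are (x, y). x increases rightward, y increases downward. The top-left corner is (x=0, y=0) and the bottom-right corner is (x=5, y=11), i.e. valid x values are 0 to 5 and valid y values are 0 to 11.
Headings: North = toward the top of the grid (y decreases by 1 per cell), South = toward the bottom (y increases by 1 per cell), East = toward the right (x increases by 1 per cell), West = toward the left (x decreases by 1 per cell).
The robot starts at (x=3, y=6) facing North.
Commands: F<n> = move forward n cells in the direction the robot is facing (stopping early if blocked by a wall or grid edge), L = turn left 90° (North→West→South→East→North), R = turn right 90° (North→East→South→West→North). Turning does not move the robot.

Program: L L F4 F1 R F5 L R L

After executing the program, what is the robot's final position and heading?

Start: (x=3, y=6), facing North
  L: turn left, now facing West
  L: turn left, now facing South
  F4: move forward 4, now at (x=3, y=10)
  F1: move forward 1, now at (x=3, y=11)
  R: turn right, now facing West
  F5: move forward 0/5 (blocked), now at (x=3, y=11)
  L: turn left, now facing South
  R: turn right, now facing West
  L: turn left, now facing South
Final: (x=3, y=11), facing South

Answer: Final position: (x=3, y=11), facing South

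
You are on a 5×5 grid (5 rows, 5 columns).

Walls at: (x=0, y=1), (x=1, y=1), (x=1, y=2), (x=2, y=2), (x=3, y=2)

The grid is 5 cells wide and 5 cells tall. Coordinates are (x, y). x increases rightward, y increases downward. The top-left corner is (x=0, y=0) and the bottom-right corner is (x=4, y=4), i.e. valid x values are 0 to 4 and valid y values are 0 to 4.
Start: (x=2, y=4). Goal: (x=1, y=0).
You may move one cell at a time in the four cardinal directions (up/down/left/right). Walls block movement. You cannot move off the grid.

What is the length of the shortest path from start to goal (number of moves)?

Answer: Shortest path length: 9

Derivation:
BFS from (x=2, y=4) until reaching (x=1, y=0):
  Distance 0: (x=2, y=4)
  Distance 1: (x=2, y=3), (x=1, y=4), (x=3, y=4)
  Distance 2: (x=1, y=3), (x=3, y=3), (x=0, y=4), (x=4, y=4)
  Distance 3: (x=0, y=3), (x=4, y=3)
  Distance 4: (x=0, y=2), (x=4, y=2)
  Distance 5: (x=4, y=1)
  Distance 6: (x=4, y=0), (x=3, y=1)
  Distance 7: (x=3, y=0), (x=2, y=1)
  Distance 8: (x=2, y=0)
  Distance 9: (x=1, y=0)  <- goal reached here
One shortest path (9 moves): (x=2, y=4) -> (x=3, y=4) -> (x=4, y=4) -> (x=4, y=3) -> (x=4, y=2) -> (x=4, y=1) -> (x=3, y=1) -> (x=2, y=1) -> (x=2, y=0) -> (x=1, y=0)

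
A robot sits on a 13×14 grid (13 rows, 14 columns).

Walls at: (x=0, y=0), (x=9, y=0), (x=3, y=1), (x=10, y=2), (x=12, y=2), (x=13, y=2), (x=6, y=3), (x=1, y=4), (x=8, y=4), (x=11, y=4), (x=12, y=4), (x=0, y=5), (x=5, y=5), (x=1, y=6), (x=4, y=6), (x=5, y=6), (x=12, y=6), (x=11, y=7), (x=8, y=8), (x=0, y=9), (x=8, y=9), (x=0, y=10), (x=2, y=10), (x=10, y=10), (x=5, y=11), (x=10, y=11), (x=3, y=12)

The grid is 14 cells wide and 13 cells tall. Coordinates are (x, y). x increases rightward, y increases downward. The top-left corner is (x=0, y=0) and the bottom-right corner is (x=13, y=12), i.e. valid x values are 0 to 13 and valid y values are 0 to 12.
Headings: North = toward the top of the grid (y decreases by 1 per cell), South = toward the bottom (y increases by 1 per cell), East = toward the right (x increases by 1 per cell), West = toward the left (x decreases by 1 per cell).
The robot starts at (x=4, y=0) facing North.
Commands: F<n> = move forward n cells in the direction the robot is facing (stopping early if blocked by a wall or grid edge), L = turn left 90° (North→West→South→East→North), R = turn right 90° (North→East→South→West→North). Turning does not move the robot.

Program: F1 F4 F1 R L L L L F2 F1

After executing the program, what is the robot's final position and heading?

Start: (x=4, y=0), facing North
  F1: move forward 0/1 (blocked), now at (x=4, y=0)
  F4: move forward 0/4 (blocked), now at (x=4, y=0)
  F1: move forward 0/1 (blocked), now at (x=4, y=0)
  R: turn right, now facing East
  L: turn left, now facing North
  L: turn left, now facing West
  L: turn left, now facing South
  L: turn left, now facing East
  F2: move forward 2, now at (x=6, y=0)
  F1: move forward 1, now at (x=7, y=0)
Final: (x=7, y=0), facing East

Answer: Final position: (x=7, y=0), facing East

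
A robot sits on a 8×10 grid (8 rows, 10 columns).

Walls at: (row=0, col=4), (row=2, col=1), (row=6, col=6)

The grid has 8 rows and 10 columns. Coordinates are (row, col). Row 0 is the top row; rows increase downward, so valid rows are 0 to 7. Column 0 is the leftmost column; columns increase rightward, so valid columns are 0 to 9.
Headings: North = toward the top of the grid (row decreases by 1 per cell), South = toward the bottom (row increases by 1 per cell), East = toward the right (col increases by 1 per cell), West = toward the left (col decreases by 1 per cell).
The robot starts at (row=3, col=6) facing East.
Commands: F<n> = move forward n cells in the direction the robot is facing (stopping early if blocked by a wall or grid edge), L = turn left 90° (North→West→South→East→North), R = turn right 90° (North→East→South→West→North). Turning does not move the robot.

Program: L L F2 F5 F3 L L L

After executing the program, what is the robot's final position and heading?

Answer: Final position: (row=3, col=0), facing North

Derivation:
Start: (row=3, col=6), facing East
  L: turn left, now facing North
  L: turn left, now facing West
  F2: move forward 2, now at (row=3, col=4)
  F5: move forward 4/5 (blocked), now at (row=3, col=0)
  F3: move forward 0/3 (blocked), now at (row=3, col=0)
  L: turn left, now facing South
  L: turn left, now facing East
  L: turn left, now facing North
Final: (row=3, col=0), facing North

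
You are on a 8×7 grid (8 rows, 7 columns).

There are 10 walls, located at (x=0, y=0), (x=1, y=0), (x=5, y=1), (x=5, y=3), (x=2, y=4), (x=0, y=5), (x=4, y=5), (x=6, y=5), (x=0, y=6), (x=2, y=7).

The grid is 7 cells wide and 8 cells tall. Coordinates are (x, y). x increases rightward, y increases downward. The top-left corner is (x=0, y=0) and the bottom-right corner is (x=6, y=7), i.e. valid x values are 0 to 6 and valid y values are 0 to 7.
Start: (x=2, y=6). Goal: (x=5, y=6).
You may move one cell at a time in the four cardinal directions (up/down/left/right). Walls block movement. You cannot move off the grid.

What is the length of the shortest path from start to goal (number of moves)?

Answer: Shortest path length: 3

Derivation:
BFS from (x=2, y=6) until reaching (x=5, y=6):
  Distance 0: (x=2, y=6)
  Distance 1: (x=2, y=5), (x=1, y=6), (x=3, y=6)
  Distance 2: (x=1, y=5), (x=3, y=5), (x=4, y=6), (x=1, y=7), (x=3, y=7)
  Distance 3: (x=1, y=4), (x=3, y=4), (x=5, y=6), (x=0, y=7), (x=4, y=7)  <- goal reached here
One shortest path (3 moves): (x=2, y=6) -> (x=3, y=6) -> (x=4, y=6) -> (x=5, y=6)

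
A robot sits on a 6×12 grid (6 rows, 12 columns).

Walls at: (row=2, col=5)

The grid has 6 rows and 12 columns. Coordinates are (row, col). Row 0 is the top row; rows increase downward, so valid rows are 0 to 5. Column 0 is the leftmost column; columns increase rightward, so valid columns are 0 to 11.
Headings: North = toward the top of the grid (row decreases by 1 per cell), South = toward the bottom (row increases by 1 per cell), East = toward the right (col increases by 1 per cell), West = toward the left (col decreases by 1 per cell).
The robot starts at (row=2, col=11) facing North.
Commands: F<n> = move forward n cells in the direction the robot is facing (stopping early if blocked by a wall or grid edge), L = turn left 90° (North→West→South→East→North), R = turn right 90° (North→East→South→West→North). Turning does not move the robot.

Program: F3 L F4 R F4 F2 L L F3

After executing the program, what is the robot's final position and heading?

Answer: Final position: (row=3, col=7), facing South

Derivation:
Start: (row=2, col=11), facing North
  F3: move forward 2/3 (blocked), now at (row=0, col=11)
  L: turn left, now facing West
  F4: move forward 4, now at (row=0, col=7)
  R: turn right, now facing North
  F4: move forward 0/4 (blocked), now at (row=0, col=7)
  F2: move forward 0/2 (blocked), now at (row=0, col=7)
  L: turn left, now facing West
  L: turn left, now facing South
  F3: move forward 3, now at (row=3, col=7)
Final: (row=3, col=7), facing South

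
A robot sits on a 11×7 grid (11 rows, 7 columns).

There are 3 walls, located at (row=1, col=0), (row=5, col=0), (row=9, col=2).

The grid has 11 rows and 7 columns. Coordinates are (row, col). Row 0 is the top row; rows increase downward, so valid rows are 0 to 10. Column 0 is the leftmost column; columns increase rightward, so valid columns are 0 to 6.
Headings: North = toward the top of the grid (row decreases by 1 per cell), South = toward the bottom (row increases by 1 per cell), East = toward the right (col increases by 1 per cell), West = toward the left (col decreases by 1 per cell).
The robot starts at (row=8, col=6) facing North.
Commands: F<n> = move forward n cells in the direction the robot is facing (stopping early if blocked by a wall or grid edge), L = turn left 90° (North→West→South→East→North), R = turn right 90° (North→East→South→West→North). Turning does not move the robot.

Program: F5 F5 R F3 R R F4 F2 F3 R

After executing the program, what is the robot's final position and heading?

Answer: Final position: (row=0, col=0), facing North

Derivation:
Start: (row=8, col=6), facing North
  F5: move forward 5, now at (row=3, col=6)
  F5: move forward 3/5 (blocked), now at (row=0, col=6)
  R: turn right, now facing East
  F3: move forward 0/3 (blocked), now at (row=0, col=6)
  R: turn right, now facing South
  R: turn right, now facing West
  F4: move forward 4, now at (row=0, col=2)
  F2: move forward 2, now at (row=0, col=0)
  F3: move forward 0/3 (blocked), now at (row=0, col=0)
  R: turn right, now facing North
Final: (row=0, col=0), facing North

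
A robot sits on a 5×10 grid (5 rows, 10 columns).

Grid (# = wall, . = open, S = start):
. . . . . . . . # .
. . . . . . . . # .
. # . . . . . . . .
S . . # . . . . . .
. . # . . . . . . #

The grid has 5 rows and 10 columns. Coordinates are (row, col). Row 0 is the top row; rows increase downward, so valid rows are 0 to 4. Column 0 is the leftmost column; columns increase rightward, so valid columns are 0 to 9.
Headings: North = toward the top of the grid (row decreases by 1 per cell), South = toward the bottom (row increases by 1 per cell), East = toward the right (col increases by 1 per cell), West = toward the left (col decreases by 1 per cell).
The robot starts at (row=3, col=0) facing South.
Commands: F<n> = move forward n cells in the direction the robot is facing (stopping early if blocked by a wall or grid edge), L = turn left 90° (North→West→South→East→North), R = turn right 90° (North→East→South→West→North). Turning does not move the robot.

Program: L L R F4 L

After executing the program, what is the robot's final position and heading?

Answer: Final position: (row=3, col=2), facing North

Derivation:
Start: (row=3, col=0), facing South
  L: turn left, now facing East
  L: turn left, now facing North
  R: turn right, now facing East
  F4: move forward 2/4 (blocked), now at (row=3, col=2)
  L: turn left, now facing North
Final: (row=3, col=2), facing North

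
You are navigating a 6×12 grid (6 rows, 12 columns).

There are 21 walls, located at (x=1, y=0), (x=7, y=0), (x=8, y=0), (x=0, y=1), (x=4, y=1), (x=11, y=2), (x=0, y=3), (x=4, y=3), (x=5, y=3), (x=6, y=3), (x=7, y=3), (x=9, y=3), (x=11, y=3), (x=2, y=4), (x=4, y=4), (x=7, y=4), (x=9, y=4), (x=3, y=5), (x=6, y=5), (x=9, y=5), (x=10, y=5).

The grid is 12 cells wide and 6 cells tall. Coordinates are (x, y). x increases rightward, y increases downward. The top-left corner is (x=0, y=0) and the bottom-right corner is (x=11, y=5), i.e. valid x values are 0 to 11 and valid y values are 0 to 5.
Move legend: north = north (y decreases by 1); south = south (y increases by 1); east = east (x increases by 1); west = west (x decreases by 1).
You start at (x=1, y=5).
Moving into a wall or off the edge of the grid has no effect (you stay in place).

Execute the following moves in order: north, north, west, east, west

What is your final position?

Answer: Final position: (x=1, y=3)

Derivation:
Start: (x=1, y=5)
  north (north): (x=1, y=5) -> (x=1, y=4)
  north (north): (x=1, y=4) -> (x=1, y=3)
  west (west): blocked, stay at (x=1, y=3)
  east (east): (x=1, y=3) -> (x=2, y=3)
  west (west): (x=2, y=3) -> (x=1, y=3)
Final: (x=1, y=3)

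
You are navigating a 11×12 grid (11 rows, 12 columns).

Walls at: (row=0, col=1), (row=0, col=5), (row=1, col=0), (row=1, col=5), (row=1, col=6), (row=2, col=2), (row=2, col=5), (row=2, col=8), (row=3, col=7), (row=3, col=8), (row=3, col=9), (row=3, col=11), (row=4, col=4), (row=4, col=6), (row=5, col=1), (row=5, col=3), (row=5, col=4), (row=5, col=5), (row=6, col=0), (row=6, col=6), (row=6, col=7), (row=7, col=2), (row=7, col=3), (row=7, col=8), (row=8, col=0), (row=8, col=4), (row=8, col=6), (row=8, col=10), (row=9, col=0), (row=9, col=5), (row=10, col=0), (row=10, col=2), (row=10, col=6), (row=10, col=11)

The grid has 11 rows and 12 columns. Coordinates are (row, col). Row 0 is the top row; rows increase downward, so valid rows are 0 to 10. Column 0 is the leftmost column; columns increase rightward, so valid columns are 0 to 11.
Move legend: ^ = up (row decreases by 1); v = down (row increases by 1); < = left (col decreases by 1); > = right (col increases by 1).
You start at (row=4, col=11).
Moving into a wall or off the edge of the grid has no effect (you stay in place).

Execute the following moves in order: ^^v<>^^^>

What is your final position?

Answer: Final position: (row=4, col=11)

Derivation:
Start: (row=4, col=11)
  ^ (up): blocked, stay at (row=4, col=11)
  ^ (up): blocked, stay at (row=4, col=11)
  v (down): (row=4, col=11) -> (row=5, col=11)
  < (left): (row=5, col=11) -> (row=5, col=10)
  > (right): (row=5, col=10) -> (row=5, col=11)
  ^ (up): (row=5, col=11) -> (row=4, col=11)
  ^ (up): blocked, stay at (row=4, col=11)
  ^ (up): blocked, stay at (row=4, col=11)
  > (right): blocked, stay at (row=4, col=11)
Final: (row=4, col=11)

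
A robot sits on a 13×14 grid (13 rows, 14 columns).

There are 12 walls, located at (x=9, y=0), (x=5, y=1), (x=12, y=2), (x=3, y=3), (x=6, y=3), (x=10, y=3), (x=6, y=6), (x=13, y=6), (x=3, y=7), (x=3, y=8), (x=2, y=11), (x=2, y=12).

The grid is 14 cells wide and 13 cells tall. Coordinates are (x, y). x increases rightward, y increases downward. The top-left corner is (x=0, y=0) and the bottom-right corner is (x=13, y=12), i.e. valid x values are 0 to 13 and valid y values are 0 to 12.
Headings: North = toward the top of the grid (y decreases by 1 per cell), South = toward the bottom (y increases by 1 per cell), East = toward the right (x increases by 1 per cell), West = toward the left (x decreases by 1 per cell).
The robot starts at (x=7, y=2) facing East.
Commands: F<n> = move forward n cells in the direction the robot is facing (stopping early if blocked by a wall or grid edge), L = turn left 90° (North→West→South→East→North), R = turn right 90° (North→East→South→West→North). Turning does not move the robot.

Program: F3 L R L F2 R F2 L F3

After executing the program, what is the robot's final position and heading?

Start: (x=7, y=2), facing East
  F3: move forward 3, now at (x=10, y=2)
  L: turn left, now facing North
  R: turn right, now facing East
  L: turn left, now facing North
  F2: move forward 2, now at (x=10, y=0)
  R: turn right, now facing East
  F2: move forward 2, now at (x=12, y=0)
  L: turn left, now facing North
  F3: move forward 0/3 (blocked), now at (x=12, y=0)
Final: (x=12, y=0), facing North

Answer: Final position: (x=12, y=0), facing North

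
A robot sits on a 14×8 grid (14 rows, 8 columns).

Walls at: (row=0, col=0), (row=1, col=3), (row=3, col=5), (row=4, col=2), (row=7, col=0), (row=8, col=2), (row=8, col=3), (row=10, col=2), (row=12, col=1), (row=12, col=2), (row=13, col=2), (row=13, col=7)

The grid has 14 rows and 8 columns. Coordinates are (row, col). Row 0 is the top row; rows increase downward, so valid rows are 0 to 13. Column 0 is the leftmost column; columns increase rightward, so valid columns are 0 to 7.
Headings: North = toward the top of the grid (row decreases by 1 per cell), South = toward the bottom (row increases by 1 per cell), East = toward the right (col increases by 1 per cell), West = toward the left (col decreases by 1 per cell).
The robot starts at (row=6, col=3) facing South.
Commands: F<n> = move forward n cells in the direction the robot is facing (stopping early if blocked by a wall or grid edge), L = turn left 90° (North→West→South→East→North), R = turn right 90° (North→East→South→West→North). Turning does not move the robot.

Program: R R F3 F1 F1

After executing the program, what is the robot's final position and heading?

Answer: Final position: (row=2, col=3), facing North

Derivation:
Start: (row=6, col=3), facing South
  R: turn right, now facing West
  R: turn right, now facing North
  F3: move forward 3, now at (row=3, col=3)
  F1: move forward 1, now at (row=2, col=3)
  F1: move forward 0/1 (blocked), now at (row=2, col=3)
Final: (row=2, col=3), facing North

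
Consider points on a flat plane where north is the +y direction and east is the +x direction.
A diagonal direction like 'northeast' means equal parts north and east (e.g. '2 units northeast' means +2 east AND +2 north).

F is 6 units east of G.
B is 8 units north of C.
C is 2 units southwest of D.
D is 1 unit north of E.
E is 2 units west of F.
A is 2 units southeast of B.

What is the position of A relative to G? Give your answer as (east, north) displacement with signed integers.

Place G at the origin (east=0, north=0).
  F is 6 units east of G: delta (east=+6, north=+0); F at (east=6, north=0).
  E is 2 units west of F: delta (east=-2, north=+0); E at (east=4, north=0).
  D is 1 unit north of E: delta (east=+0, north=+1); D at (east=4, north=1).
  C is 2 units southwest of D: delta (east=-2, north=-2); C at (east=2, north=-1).
  B is 8 units north of C: delta (east=+0, north=+8); B at (east=2, north=7).
  A is 2 units southeast of B: delta (east=+2, north=-2); A at (east=4, north=5).
Therefore A relative to G: (east=4, north=5).

Answer: A is at (east=4, north=5) relative to G.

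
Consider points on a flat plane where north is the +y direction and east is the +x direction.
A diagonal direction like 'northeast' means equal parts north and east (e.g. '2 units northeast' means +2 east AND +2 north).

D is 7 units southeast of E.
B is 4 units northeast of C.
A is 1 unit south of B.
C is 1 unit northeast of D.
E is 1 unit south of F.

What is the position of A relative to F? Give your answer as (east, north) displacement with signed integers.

Answer: A is at (east=12, north=-4) relative to F.

Derivation:
Place F at the origin (east=0, north=0).
  E is 1 unit south of F: delta (east=+0, north=-1); E at (east=0, north=-1).
  D is 7 units southeast of E: delta (east=+7, north=-7); D at (east=7, north=-8).
  C is 1 unit northeast of D: delta (east=+1, north=+1); C at (east=8, north=-7).
  B is 4 units northeast of C: delta (east=+4, north=+4); B at (east=12, north=-3).
  A is 1 unit south of B: delta (east=+0, north=-1); A at (east=12, north=-4).
Therefore A relative to F: (east=12, north=-4).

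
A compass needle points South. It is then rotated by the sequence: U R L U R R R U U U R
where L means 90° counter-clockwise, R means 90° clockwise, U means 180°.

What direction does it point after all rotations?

Start: South
  U (U-turn (180°)) -> North
  R (right (90° clockwise)) -> East
  L (left (90° counter-clockwise)) -> North
  U (U-turn (180°)) -> South
  R (right (90° clockwise)) -> West
  R (right (90° clockwise)) -> North
  R (right (90° clockwise)) -> East
  U (U-turn (180°)) -> West
  U (U-turn (180°)) -> East
  U (U-turn (180°)) -> West
  R (right (90° clockwise)) -> North
Final: North

Answer: Final heading: North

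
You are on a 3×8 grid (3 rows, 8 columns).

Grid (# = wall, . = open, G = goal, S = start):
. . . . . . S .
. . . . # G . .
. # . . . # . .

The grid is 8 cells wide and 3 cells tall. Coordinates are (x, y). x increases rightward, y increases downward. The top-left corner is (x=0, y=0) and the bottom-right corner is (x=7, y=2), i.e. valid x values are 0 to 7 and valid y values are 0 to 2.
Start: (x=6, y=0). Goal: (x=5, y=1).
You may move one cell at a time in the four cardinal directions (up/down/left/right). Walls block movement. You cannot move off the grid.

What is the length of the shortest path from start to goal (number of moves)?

Answer: Shortest path length: 2

Derivation:
BFS from (x=6, y=0) until reaching (x=5, y=1):
  Distance 0: (x=6, y=0)
  Distance 1: (x=5, y=0), (x=7, y=0), (x=6, y=1)
  Distance 2: (x=4, y=0), (x=5, y=1), (x=7, y=1), (x=6, y=2)  <- goal reached here
One shortest path (2 moves): (x=6, y=0) -> (x=5, y=0) -> (x=5, y=1)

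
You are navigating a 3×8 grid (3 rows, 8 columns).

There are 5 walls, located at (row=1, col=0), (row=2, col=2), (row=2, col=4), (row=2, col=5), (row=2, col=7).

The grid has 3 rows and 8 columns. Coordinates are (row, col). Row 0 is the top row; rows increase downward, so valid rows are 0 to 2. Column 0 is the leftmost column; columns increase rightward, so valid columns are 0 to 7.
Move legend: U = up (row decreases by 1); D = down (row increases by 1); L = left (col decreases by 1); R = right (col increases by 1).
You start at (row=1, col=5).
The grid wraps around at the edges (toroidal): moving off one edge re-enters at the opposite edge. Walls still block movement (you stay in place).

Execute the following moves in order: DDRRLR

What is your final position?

Start: (row=1, col=5)
  D (down): blocked, stay at (row=1, col=5)
  D (down): blocked, stay at (row=1, col=5)
  R (right): (row=1, col=5) -> (row=1, col=6)
  R (right): (row=1, col=6) -> (row=1, col=7)
  L (left): (row=1, col=7) -> (row=1, col=6)
  R (right): (row=1, col=6) -> (row=1, col=7)
Final: (row=1, col=7)

Answer: Final position: (row=1, col=7)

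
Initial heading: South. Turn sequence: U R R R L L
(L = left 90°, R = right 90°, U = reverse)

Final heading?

Answer: Final heading: East

Derivation:
Start: South
  U (U-turn (180°)) -> North
  R (right (90° clockwise)) -> East
  R (right (90° clockwise)) -> South
  R (right (90° clockwise)) -> West
  L (left (90° counter-clockwise)) -> South
  L (left (90° counter-clockwise)) -> East
Final: East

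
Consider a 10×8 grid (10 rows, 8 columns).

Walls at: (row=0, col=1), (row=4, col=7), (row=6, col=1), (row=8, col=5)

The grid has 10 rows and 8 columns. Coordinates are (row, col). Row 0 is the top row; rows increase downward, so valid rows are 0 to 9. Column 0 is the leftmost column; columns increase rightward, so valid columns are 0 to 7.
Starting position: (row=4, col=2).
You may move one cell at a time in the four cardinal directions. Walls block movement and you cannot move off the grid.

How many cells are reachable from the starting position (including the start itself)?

Answer: Reachable cells: 76

Derivation:
BFS flood-fill from (row=4, col=2):
  Distance 0: (row=4, col=2)
  Distance 1: (row=3, col=2), (row=4, col=1), (row=4, col=3), (row=5, col=2)
  Distance 2: (row=2, col=2), (row=3, col=1), (row=3, col=3), (row=4, col=0), (row=4, col=4), (row=5, col=1), (row=5, col=3), (row=6, col=2)
  Distance 3: (row=1, col=2), (row=2, col=1), (row=2, col=3), (row=3, col=0), (row=3, col=4), (row=4, col=5), (row=5, col=0), (row=5, col=4), (row=6, col=3), (row=7, col=2)
  Distance 4: (row=0, col=2), (row=1, col=1), (row=1, col=3), (row=2, col=0), (row=2, col=4), (row=3, col=5), (row=4, col=6), (row=5, col=5), (row=6, col=0), (row=6, col=4), (row=7, col=1), (row=7, col=3), (row=8, col=2)
  Distance 5: (row=0, col=3), (row=1, col=0), (row=1, col=4), (row=2, col=5), (row=3, col=6), (row=5, col=6), (row=6, col=5), (row=7, col=0), (row=7, col=4), (row=8, col=1), (row=8, col=3), (row=9, col=2)
  Distance 6: (row=0, col=0), (row=0, col=4), (row=1, col=5), (row=2, col=6), (row=3, col=7), (row=5, col=7), (row=6, col=6), (row=7, col=5), (row=8, col=0), (row=8, col=4), (row=9, col=1), (row=9, col=3)
  Distance 7: (row=0, col=5), (row=1, col=6), (row=2, col=7), (row=6, col=7), (row=7, col=6), (row=9, col=0), (row=9, col=4)
  Distance 8: (row=0, col=6), (row=1, col=7), (row=7, col=7), (row=8, col=6), (row=9, col=5)
  Distance 9: (row=0, col=7), (row=8, col=7), (row=9, col=6)
  Distance 10: (row=9, col=7)
Total reachable: 76 (grid has 76 open cells total)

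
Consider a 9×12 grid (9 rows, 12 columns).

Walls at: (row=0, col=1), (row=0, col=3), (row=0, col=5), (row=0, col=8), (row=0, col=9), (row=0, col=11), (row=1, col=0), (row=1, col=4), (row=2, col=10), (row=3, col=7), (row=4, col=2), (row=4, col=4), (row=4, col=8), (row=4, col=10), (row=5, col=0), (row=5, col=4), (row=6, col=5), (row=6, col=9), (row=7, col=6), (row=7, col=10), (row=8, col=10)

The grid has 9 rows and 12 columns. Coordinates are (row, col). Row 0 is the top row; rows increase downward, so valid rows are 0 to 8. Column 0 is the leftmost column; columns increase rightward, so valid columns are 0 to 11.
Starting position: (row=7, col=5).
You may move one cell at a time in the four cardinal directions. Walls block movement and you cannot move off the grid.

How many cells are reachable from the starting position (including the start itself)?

Answer: Reachable cells: 85

Derivation:
BFS flood-fill from (row=7, col=5):
  Distance 0: (row=7, col=5)
  Distance 1: (row=7, col=4), (row=8, col=5)
  Distance 2: (row=6, col=4), (row=7, col=3), (row=8, col=4), (row=8, col=6)
  Distance 3: (row=6, col=3), (row=7, col=2), (row=8, col=3), (row=8, col=7)
  Distance 4: (row=5, col=3), (row=6, col=2), (row=7, col=1), (row=7, col=7), (row=8, col=2), (row=8, col=8)
  Distance 5: (row=4, col=3), (row=5, col=2), (row=6, col=1), (row=6, col=7), (row=7, col=0), (row=7, col=8), (row=8, col=1), (row=8, col=9)
  Distance 6: (row=3, col=3), (row=5, col=1), (row=5, col=7), (row=6, col=0), (row=6, col=6), (row=6, col=8), (row=7, col=9), (row=8, col=0)
  Distance 7: (row=2, col=3), (row=3, col=2), (row=3, col=4), (row=4, col=1), (row=4, col=7), (row=5, col=6), (row=5, col=8)
  Distance 8: (row=1, col=3), (row=2, col=2), (row=2, col=4), (row=3, col=1), (row=3, col=5), (row=4, col=0), (row=4, col=6), (row=5, col=5), (row=5, col=9)
  Distance 9: (row=1, col=2), (row=2, col=1), (row=2, col=5), (row=3, col=0), (row=3, col=6), (row=4, col=5), (row=4, col=9), (row=5, col=10)
  Distance 10: (row=0, col=2), (row=1, col=1), (row=1, col=5), (row=2, col=0), (row=2, col=6), (row=3, col=9), (row=5, col=11), (row=6, col=10)
  Distance 11: (row=1, col=6), (row=2, col=7), (row=2, col=9), (row=3, col=8), (row=3, col=10), (row=4, col=11), (row=6, col=11)
  Distance 12: (row=0, col=6), (row=1, col=7), (row=1, col=9), (row=2, col=8), (row=3, col=11), (row=7, col=11)
  Distance 13: (row=0, col=7), (row=1, col=8), (row=1, col=10), (row=2, col=11), (row=8, col=11)
  Distance 14: (row=0, col=10), (row=1, col=11)
Total reachable: 85 (grid has 87 open cells total)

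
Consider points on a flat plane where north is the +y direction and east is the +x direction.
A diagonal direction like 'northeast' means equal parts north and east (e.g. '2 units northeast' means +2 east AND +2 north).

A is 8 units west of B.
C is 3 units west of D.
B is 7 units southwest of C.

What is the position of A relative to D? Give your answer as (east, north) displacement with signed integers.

Answer: A is at (east=-18, north=-7) relative to D.

Derivation:
Place D at the origin (east=0, north=0).
  C is 3 units west of D: delta (east=-3, north=+0); C at (east=-3, north=0).
  B is 7 units southwest of C: delta (east=-7, north=-7); B at (east=-10, north=-7).
  A is 8 units west of B: delta (east=-8, north=+0); A at (east=-18, north=-7).
Therefore A relative to D: (east=-18, north=-7).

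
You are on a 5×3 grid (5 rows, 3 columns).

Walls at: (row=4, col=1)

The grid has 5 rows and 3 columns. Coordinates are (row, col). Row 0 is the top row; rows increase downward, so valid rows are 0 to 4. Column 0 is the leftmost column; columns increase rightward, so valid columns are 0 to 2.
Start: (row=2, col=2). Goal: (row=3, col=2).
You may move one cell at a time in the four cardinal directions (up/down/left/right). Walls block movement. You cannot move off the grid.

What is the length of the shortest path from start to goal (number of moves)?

Answer: Shortest path length: 1

Derivation:
BFS from (row=2, col=2) until reaching (row=3, col=2):
  Distance 0: (row=2, col=2)
  Distance 1: (row=1, col=2), (row=2, col=1), (row=3, col=2)  <- goal reached here
One shortest path (1 moves): (row=2, col=2) -> (row=3, col=2)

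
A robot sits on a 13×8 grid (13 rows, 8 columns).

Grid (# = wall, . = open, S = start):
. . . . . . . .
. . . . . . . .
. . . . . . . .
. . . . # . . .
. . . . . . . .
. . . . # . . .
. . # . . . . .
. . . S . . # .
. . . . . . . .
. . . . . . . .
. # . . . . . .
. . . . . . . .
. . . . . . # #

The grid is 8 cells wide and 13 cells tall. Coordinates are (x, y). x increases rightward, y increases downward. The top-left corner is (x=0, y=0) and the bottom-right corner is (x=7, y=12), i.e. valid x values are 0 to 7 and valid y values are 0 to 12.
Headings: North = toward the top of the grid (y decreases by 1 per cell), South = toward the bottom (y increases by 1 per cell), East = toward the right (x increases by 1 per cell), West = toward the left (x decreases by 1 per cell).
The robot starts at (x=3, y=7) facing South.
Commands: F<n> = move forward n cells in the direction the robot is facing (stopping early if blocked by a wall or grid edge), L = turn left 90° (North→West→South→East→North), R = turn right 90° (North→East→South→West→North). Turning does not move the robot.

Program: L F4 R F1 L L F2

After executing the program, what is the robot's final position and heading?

Start: (x=3, y=7), facing South
  L: turn left, now facing East
  F4: move forward 2/4 (blocked), now at (x=5, y=7)
  R: turn right, now facing South
  F1: move forward 1, now at (x=5, y=8)
  L: turn left, now facing East
  L: turn left, now facing North
  F2: move forward 2, now at (x=5, y=6)
Final: (x=5, y=6), facing North

Answer: Final position: (x=5, y=6), facing North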